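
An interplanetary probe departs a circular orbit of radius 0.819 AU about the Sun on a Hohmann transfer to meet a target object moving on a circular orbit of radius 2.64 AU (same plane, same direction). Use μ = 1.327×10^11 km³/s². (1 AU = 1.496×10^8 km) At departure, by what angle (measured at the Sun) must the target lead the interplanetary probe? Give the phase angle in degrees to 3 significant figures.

In km: r₁ = 0.819 × 1.496×10^8 = 1.225224×10^8 km; r₂ = 2.64 × 1.496×10^8 = 3.94944×10^8 km.
Semi-major axis of the transfer orbit: a_t = (1.225224×10^8 + 3.94944×10^8)/2 = 2.587332×10^8 km.
The half-period of the transfer ellipse is t = π√(a_t³/μ) = 3.5892×10^7 s.
The target's mean motion on its circular orbit is ω₂ = √(μ/r₂³) = 4.6412×10^-8 rad/s.
Angle swept by the target during transfer: ω₂·t = 1.6658 rad = 95.44°.
The interplanetary probe traverses 180° on the transfer ellipse, so the target must lead by 180° − 95.44° = 84.6°.

φ = 84.6°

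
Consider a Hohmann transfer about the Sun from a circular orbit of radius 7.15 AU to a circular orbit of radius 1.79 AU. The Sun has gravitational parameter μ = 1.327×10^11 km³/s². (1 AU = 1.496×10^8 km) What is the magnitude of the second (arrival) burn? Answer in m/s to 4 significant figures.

Δv₂ = 5893 m/s

In km: r₁ = 7.15 × 1.496×10^8 = 1.06964×10^9 km; r₂ = 1.79 × 1.496×10^8 = 2.67784×10^8 km.
Semi-major axis of the transfer orbit: a_t = (1.06964×10^9 + 2.67784×10^8)/2 = 6.68712×10^8 km.
Circular speed at r = 2.67784×10^8 km: v_c = √(μ/r) = 22.261 km/s.
Vis-viva on the transfer ellipse at r = 2.67784×10^8 km gives v_t = √[μ(2/r − 1/a_t)] = 28.154 km/s.
Δv₂ = |v_t − v_c| = |28.154 − 22.261| = 5.893 km/s.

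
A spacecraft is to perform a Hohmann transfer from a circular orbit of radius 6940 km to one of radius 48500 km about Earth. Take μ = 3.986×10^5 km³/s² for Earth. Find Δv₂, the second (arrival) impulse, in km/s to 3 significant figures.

Δv₂ = 1.43 km/s

Semi-major axis of the transfer orbit: a_t = (6940 + 48500)/2 = 27720 km.
On the circular orbit at r = 48500 km, v_c = √(μ/r) = 2.8668 km/s.
Transfer-orbit speed at the same r (vis-viva, a = a_t): v_t = √[μ(2/r − 1/a_t)] = 1.4344 km/s.
Δv₂ = |v_t − v_c| = |1.4344 − 2.8668| = 1.432 km/s.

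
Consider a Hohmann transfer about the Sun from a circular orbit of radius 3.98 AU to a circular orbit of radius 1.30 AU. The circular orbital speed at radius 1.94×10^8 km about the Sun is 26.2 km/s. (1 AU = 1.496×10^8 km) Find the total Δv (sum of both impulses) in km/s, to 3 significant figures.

Δv = 10.4 km/s

From the circular-orbit relation v² = μ/r at r = 1.94×10^8 km: μ = v²r = (26.2)² × 1.94×10^8 = 1.33169×10^11 km³/s².
In km: r₁ = 3.98 × 1.496×10^8 = 5.95408×10^8 km; r₂ = 1.30 × 1.496×10^8 = 1.9448×10^8 km.
Transfer-ellipse semi-major axis a_t = (r₁ + r₂)/2 = (5.95408×10^8 + 1.9448×10^8)/2 = 3.94944×10^8 km.
At r₁ the circular-orbit speed is v₁ = √(μ/r₁) = 14.9553 km/s.
On the transfer ellipse at r₁, vis-viva gives v_a = √[μ(2/r₁ − 1/a_t)] = 10.4946 km/s.
First burn Δv₁ = |v_a − v₁| = 4.461 km/s.
Circular speed at r₂: v₂ = √(μ/r₂) = 26.168 km/s.
Transfer-orbit speed at r₂: v_p = √[μ(2/r₂ − 1/a_t)] = 32.130 km/s.
Second burn Δv₂ = |v₂ − v_p| = 5.962 km/s.
Δv = Δv₁ + Δv₂ = 4.461 + 5.962 = 10.42 km/s.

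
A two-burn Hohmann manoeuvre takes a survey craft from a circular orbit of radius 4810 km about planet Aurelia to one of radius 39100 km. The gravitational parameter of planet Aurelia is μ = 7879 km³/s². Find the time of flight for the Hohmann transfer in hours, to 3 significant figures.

t = 32.0 hours

Transfer-ellipse semi-major axis a_t = (r₁ + r₂)/2 = (4810 + 39100)/2 = 21955 km.
Transfer time t = π√(a_t³/μ) = π√((21955)³ / 7879) = 1.151×10^5 s.
Converting: 1.151×10^5 s ÷ 3600 s/hour = 32.0 hours.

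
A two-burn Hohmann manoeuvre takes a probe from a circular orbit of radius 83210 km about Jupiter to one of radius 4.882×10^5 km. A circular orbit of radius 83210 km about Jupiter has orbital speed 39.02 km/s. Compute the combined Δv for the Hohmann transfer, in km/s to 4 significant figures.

Δv = 19.40 km/s

From the circular-orbit relation v² = μ/r at r = 83210 km: μ = v²r = (39.02)² × 83210 = 1.26692×10^8 km³/s².
Semi-major axis of the transfer orbit: a_t = (83210 + 4.882×10^5)/2 = 2.85705×10^5 km.
At r₁ the circular-orbit speed is v₁ = √(μ/r₁) = 39.020 km/s.
On the transfer ellipse at r₁, vis-viva equation gives v_p = √[μ(2/r₁ − 1/a_t)] = 51.007 km/s.
First burn Δv₁ = |v_p − v₁| = 11.987 km/s.
At r₂, v₂ = √(μ/r₂) = 16.1093 km/s.
Transfer-orbit speed at r₂: v_a = √[μ(2/r₂ − 1/a_t)] = 8.69371 km/s.
Second burn Δv₂ = |v₂ − v_a| = 7.4156 km/s.
Δv = Δv₁ + Δv₂ = 11.987 + 7.4156 = 19.40 km/s.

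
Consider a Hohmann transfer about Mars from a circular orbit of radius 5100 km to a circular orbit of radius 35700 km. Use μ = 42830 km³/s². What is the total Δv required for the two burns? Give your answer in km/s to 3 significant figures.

Δv = 1.48 km/s

Transfer-ellipse semi-major axis a_t = (r₁ + r₂)/2 = (5100 + 35700)/2 = 20400 km.
At r₁ the circular-orbit speed is v₁ = √(μ/r₁) = 2.8979 km/s.
On the transfer ellipse at r₁, vis-viva gives v_p = √[μ(2/r₁ − 1/a_t)] = 3.8336 km/s.
First burn Δv₁ = |v_p − v₁| = 0.9357 km/s.
At r₂, v₂ = √(μ/r₂) = 1.09532 km/s.
Transfer-orbit speed at r₂: v_a = √[μ(2/r₂ − 1/a_t)] = 0.547659 km/s.
Second burn Δv₂ = |v₂ − v_a| = 0.5477 km/s.
Total Δv = Δv₁ + Δv₂ = 1.483 km/s.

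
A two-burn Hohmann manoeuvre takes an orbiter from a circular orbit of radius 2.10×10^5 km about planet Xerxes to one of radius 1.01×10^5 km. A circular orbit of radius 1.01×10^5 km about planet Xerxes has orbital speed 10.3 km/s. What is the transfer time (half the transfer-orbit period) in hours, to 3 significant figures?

t = 16.3 hours

From the circular-orbit relation v² = μ/r at r = 1.01×10^5 km: μ = v²r = (10.3)² × 1.01×10^5 = 1.07151×10^7 km³/s².
Semi-major axis of the transfer orbit: a_t = (2.100×10^5 + 1.010×10^5)/2 = 1.555×10^5 km.
Transfer time t = π√(a_t³/μ) = π√((1.555×10^5)³ / 1.07151×10^7) = 58850 s.
Converting: 58850 s ÷ 3600 s/hour = 16.3 hours.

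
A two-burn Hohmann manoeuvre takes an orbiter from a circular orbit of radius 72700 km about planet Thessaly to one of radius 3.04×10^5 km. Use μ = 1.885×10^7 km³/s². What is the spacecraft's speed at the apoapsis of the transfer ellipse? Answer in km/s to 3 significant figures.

v = 4.89 km/s

The Hohmann ellipse has a_t = (r₁ + r₂)/2 = 1.8835×10^5 km.
The apoapsis of the transfer ellipse is at r = 3.040×10^5 km.
Vis-viva: v = √[μ(2/r − 1/a_t)] = √[1.885×10^7 × (2/3.040×10^5 − 1/1.8835×10^5)] = 4.892 km/s.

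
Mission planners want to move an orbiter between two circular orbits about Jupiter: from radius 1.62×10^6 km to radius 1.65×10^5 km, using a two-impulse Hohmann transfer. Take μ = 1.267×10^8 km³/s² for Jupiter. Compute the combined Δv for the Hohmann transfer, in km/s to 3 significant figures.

Transfer-ellipse semi-major axis a_t = (r₁ + r₂)/2 = (1.620×10^6 + 1.650×10^5)/2 = 8.925×10^5 km.
Circular speed at r₁: v₁ = √(μ/r₁) = √(1.267×10^8/1.620×10^6) = 8.8436 km/s.
On the transfer ellipse at r₁, vis-viva gives v_a = √[μ(2/r₁ − 1/a_t)] = 3.8025 km/s.
First burn Δv₁ = |v_a − v₁| = 5.041 km/s.
Circular speed at r₂: v₂ = √(μ/r₂) = 27.711 km/s.
Transfer-orbit speed at r₂: v_p = √[μ(2/r₂ − 1/a_t)] = 37.334 km/s.
Second burn Δv₂ = |v₂ − v_p| = 9.623 km/s.
Total Δv = Δv₁ + Δv₂ = 14.66 km/s.

Δv = 14.7 km/s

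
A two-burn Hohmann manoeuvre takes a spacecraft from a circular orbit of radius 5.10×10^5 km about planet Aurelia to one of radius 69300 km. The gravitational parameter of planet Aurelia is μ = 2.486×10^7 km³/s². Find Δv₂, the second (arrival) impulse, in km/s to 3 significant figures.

Transfer-ellipse semi-major axis a_t = (r₁ + r₂)/2 = (5.100×10^5 + 69300)/2 = 2.8965×10^5 km.
Circular speed at r = 69300 km: v_c = √(μ/r) = 18.940 km/s.
Vis-viva on the transfer ellipse at r = 69300 km gives v_t = √[μ(2/r − 1/a_t)] = 25.132 km/s.
Δv₂ = |v_t − v_c| = |25.132 − 18.940| = 6.192 km/s.

Δv₂ = 6.19 km/s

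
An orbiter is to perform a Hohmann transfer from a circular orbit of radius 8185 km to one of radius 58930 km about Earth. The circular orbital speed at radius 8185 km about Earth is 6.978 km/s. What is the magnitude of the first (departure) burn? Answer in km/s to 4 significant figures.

From the circular-orbit relation v² = μ/r at r = 8185 km: μ = v²r = (6.978)² × 8185 = 3.98548×10^5 km³/s².
Transfer-ellipse semi-major axis a_t = (r₁ + r₂)/2 = (8185 + 58930)/2 = 33557.5 km.
On the circular orbit at r = 8185 km, v_c = √(μ/r) = 6.978 km/s.
Vis-viva on the transfer ellipse at r = 8185 km gives v_t = √[μ(2/r − 1/a_t)] = 9.247 km/s.
Δv₁ = |v_t − v_c| = |9.247 − 6.978| = 2.269 km/s.

Δv₁ = 2.269 km/s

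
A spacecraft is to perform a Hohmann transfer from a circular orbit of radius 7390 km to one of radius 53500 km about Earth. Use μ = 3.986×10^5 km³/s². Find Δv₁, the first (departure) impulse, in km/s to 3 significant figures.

Δv₁ = 2.39 km/s

The Hohmann ellipse has a_t = (r₁ + r₂)/2 = 30445 km.
On the circular orbit at r = 7390 km, v_c = √(μ/r) = 7.34423 km/s.
Transfer-orbit speed at the same r (vis-viva, a = a_t): v_t = √[μ(2/r − 1/a_t)] = 9.73566 km/s.
Δv₁ = |v_t − v_c| = |9.73566 − 7.34423| = 2.391 km/s.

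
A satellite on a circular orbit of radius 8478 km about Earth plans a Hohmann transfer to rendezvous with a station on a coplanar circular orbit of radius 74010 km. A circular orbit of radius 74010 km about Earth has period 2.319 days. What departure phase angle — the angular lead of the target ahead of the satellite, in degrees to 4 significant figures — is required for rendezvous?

φ = 105.1°

From Kepler's third law T² = 4π²r³/μ at r = 74010 km, T = 2.319 days = 2.319 × 86400 s = 2.003616×10^5 s: μ = 4π²r³/T² = 3.98659×10^5 km³/s².
Semi-major axis of the transfer orbit: a_t = (8478 + 74010)/2 = 41244 km.
The half-period of the transfer ellipse is t = π√(a_t³/μ) = 41676 s.
Target angular speed ω₂ = √(μ/r₂³) = 3.1359×10^-5 rad/s.
Angle swept by the target during transfer: ω₂·t = 1.3069 rad = 74.88°.
The satellite traverses 180° on the transfer ellipse, so the target must lead by 180° − 74.88° = 105.1°.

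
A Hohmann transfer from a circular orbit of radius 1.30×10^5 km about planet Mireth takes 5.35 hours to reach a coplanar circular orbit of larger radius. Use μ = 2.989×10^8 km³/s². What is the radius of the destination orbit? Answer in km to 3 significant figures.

Transfer time t = 5.35 hours = 19260 s, and t = π√(a_t³/μ).
So a_t = (μ t²/π²)^(1/3) = (2.989×10^8 × (19260)² / π²)^(1/3) = 2.2396×10^5 km.
Since a_t = (r₁ + r₂)/2, r₂ = 2a_t − r₁ = 2×2.2396×10^5 − 1.300×10^5 = 3.1792×10^5 km.

r₂ = 3.18×10^5 km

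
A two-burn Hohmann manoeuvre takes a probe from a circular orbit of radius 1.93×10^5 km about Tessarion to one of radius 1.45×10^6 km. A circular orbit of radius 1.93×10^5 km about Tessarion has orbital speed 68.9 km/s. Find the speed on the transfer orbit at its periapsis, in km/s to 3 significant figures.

From the circular-orbit relation v² = μ/r at r = 1.93×10^5 km: μ = v²r = (68.9)² × 1.93×10^5 = 9.16212×10^8 km³/s².
The Hohmann ellipse has a_t = (r₁ + r₂)/2 = 8.215×10^5 km.
At periapsis, r = 1.930×10^5 km.
Vis-viva: v = √[μ(2/r − 1/a_t)] = √[9.16212×10^8 × (2/1.930×10^5 − 1/8.215×10^5)] = 91.54 km/s.

v = 91.5 km/s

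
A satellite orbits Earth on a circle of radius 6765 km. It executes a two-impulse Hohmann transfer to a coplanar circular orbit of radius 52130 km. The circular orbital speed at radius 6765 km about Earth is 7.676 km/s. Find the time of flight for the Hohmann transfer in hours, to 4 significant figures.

From the circular-orbit relation v² = μ/r at r = 6765 km: μ = v²r = (7.676)² × 6765 = 3.98600×10^5 km³/s².
Transfer-ellipse semi-major axis a_t = (r₁ + r₂)/2 = (6765 + 52130)/2 = 29447.5 km.
By Kepler's third law the transfer-orbit period is T = 2π√(a_t³/μ), so t = T/2 = 25145 s.
Converting: 25145 s ÷ 3600 s/hour = 6.985 hours.

t = 6.985 hours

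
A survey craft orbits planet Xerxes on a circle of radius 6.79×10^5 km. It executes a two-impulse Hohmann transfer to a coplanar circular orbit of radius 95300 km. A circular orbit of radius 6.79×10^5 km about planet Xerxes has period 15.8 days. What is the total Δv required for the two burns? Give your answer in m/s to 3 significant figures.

Δv = 4280 m/s

From Kepler's third law T² = 4π²r³/μ at r = 6.79×10^5 km, T = 15.8 days = 15.8 × 86400 s = 1.36512×10^6 s: μ = 4π²r³/T² = 6.63174×10^6 km³/s².
The Hohmann ellipse has a_t = (r₁ + r₂)/2 = 3.8715×10^5 km.
Circular speed at r₁: v₁ = √(μ/r₁) = √(6.63174×10^6/6.790×10^5) = 3.1252 km/s.
On the transfer ellipse at r₁, v² = μ(2/r − 1/a) gives v_a = √[μ(2/r₁ − 1/a_t)] = 1.5505 km/s.
First burn Δv₁ = |v_a − v₁| = 1.5747 km/s.
At r₂, v₂ = √(μ/r₂) = 8.341944 km/s.
Transfer-orbit speed at r₂: v_p = √[μ(2/r₂ − 1/a_t)] = 11.04746 km/s.
Second burn Δv₂ = |v₂ − v_p| = 2.7055 km/s.
Δv = Δv₁ + Δv₂ = 1.5747 + 2.7055 = 4.280 km/s.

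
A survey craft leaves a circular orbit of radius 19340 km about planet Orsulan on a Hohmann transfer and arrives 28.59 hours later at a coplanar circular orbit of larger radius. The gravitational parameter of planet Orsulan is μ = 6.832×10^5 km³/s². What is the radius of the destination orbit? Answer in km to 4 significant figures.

Transfer time t = 28.59 hours = 1.02924×10^5 s, and t = π√(a_t³/μ).
So a_t = (μ t²/π²)^(1/3) = (6.832×10^5 × (1.02924×10^5)² / π²)^(1/3) = 90177 km.
Since a_t = (r₁ + r₂)/2, r₂ = 2a_t − r₁ = 2×90177 − 19340 = 1.61014×10^5 km.

r₂ = 1.610×10^5 km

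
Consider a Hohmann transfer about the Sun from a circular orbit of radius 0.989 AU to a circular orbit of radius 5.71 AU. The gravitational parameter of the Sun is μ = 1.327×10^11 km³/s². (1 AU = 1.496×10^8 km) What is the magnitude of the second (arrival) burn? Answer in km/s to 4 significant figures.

Δv₂ = 5.691 km/s

In km: r₁ = 0.989 × 1.496×10^8 = 1.479544×10^8 km; r₂ = 5.71 × 1.496×10^8 = 8.54216×10^8 km.
The Hohmann ellipse has a_t = (r₁ + r₂)/2 = 5.010852×10^8 km.
On the circular orbit at r = 8.54216×10^8 km, v_c = √(μ/r) = 12.464 km/s.
Transfer-orbit speed at the same r (vis-viva, a = a_t): v_t = √[μ(2/r − 1/a_t)] = 6.7727 km/s.
Δv₂ = |v_t − v_c| = |6.7727 − 12.464| = 5.691 km/s.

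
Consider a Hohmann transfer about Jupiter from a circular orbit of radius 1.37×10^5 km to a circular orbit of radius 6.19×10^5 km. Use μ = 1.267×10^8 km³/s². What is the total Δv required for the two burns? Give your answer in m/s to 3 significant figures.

The Hohmann ellipse has a_t = (r₁ + r₂)/2 = 3.780×10^5 km.
Circular speed at r₁: v₁ = √(μ/r₁) = √(1.267×10^8/1.370×10^5) = 30.411 km/s.
On the transfer ellipse at r₁, v² = μ(2/r − 1/a) gives v_p = √[μ(2/r₁ − 1/a_t)] = 38.916 km/s.
First burn Δv₁ = |v_p − v₁| = 8.505 km/s.
Circular speed at r₂: v₂ = √(μ/r₂) = 14.307 km/s.
Transfer-orbit speed at r₂: v_a = √[μ(2/r₂ − 1/a_t)] = 8.6131 km/s.
Second burn Δv₂ = |v₂ − v_a| = 5.694 km/s.
Δv = Δv₁ + Δv₂ = 8.505 + 5.694 = 14.20 km/s.

Δv = 14200 m/s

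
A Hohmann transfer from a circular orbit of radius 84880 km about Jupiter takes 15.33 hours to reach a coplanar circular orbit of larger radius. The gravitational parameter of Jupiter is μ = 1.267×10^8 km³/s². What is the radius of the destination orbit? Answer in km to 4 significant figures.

Transfer time t = 15.33 hours = 55188 s, and t = π√(a_t³/μ).
So a_t = (μ t²/π²)^(1/3) = (1.267×10^8 × (55188)² / π²)^(1/3) = 3.3941×10^5 km.
Since a_t = (r₁ + r₂)/2, r₂ = 2a_t − r₁ = 2×3.3941×10^5 − 84880 = 5.9394×10^5 km.

r₂ = 5.939×10^5 km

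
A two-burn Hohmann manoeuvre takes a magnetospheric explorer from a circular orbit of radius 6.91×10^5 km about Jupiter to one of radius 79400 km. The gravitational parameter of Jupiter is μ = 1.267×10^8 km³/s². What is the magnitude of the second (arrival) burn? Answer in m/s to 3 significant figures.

Δv₂ = 13600 m/s

Semi-major axis of the transfer orbit: a_t = (6.910×10^5 + 79400)/2 = 3.852×10^5 km.
On the circular orbit at r = 79400 km, v_c = √(μ/r) = 39.946 km/s.
Vis-viva on the transfer ellipse at r = 79400 km gives v_t = √[μ(2/r − 1/a_t)] = 53.502 km/s.
Δv₂ = |v_t − v_c| = |53.502 − 39.946| = 13.56 km/s.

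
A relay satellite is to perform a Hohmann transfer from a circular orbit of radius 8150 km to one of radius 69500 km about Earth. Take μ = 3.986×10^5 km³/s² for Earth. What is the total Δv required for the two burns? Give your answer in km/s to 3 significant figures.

Semi-major axis of the transfer orbit: a_t = (8150 + 69500)/2 = 38825 km.
Circular speed at r₁: v₁ = √(μ/r₁) = √(3.986×10^5/8150) = 6.9934 km/s.
Transfer-orbit speed at r₁ (vis-viva): v_p = √[μ(2/r₁ − 1/a_t)] = 9.3568 km/s.
First burn Δv₁ = |v_p − v₁| = 2.363 km/s.
At r₂, v₂ = √(μ/r₂) = 2.395 km/s.
Transfer-orbit speed at r₂: v_a = √[μ(2/r₂ − 1/a_t)] = 1.097 km/s.
Second burn Δv₂ = |v₂ − v_a| = 1.298 km/s.
Δv = Δv₁ + Δv₂ = 2.363 + 1.298 = 3.661 km/s.

Δv = 3.66 km/s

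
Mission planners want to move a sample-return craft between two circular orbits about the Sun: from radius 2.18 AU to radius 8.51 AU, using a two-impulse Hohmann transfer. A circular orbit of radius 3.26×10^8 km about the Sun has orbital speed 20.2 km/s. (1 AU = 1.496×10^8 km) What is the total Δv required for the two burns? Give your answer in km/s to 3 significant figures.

From the circular-orbit relation v² = μ/r at r = 3.26×10^8 km: μ = v²r = (20.2)² × 3.26×10^8 = 1.33021×10^11 km³/s².
In km: r₁ = 2.18 × 1.496×10^8 = 3.26128×10^8 km; r₂ = 8.51 × 1.496×10^8 = 1.273096×10^9 km.
The Hohmann ellipse has a_t = (r₁ + r₂)/2 = 7.99612×10^8 km.
At r₁ the circular-orbit speed is v₁ = √(μ/r₁) = 20.196 km/s.
Transfer-orbit speed at r₁ (vis-viva): v_p = √[μ(2/r₁ − 1/a_t)] = 25.483 km/s.
First burn Δv₁ = |v_p − v₁| = 5.287 km/s.
Circular speed at r₂: v₂ = √(μ/r₂) = 10.222 km/s.
Transfer-orbit speed at r₂: v_a = √[μ(2/r₂ − 1/a_t)] = 6.5281 km/s.
Second burn Δv₂ = |v₂ − v_a| = 3.694 km/s.
Total Δv = Δv₁ + Δv₂ = 8.981 km/s.

Δv = 8.98 km/s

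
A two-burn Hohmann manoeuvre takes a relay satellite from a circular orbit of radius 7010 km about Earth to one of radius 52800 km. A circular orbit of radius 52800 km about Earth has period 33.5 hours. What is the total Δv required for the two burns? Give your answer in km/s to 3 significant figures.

From Kepler's third law T² = 4π²r³/μ at r = 52800 km, T = 33.5 hours = 33.5 × 3600 s = 1.206×10^5 s: μ = 4π²r³/T² = 3.99546×10^5 km³/s².
Semi-major axis of the transfer orbit: a_t = (7010 + 52800)/2 = 29905 km.
Circular speed at r₁: v₁ = √(μ/r₁) = √(3.99546×10^5/7010) = 7.5496 km/s.
Transfer-orbit speed at r₁ (vis-viva): v_p = √[μ(2/r₁ − 1/a_t)] = 10.032 km/s.
First burn Δv₁ = |v_p − v₁| = 2.482 km/s.
Circular speed at r₂: v₂ = √(μ/r₂) = 2.751 km/s.
Transfer-orbit speed at r₂: v_a = √[μ(2/r₂ − 1/a_t)] = 1.332 km/s.
Second burn Δv₂ = |v₂ − v_a| = 1.419 km/s.
Δv = Δv₁ + Δv₂ = 2.482 + 1.419 = 3.901 km/s.

Δv = 3.90 km/s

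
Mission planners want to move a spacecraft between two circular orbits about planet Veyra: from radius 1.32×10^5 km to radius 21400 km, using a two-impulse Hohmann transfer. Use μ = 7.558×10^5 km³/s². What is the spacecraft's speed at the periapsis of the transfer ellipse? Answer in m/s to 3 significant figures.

v = 7800 m/s

The Hohmann ellipse has a_t = (r₁ + r₂)/2 = 76700 km.
At periapsis, r = 21400 km.
From the vis-viva equation, v = √[μ(2/r − 1/a_t)] = 7.796 km/s.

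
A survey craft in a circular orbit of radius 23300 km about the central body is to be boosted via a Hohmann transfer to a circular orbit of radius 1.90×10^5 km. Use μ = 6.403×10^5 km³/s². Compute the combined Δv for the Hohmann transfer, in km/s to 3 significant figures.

Transfer-ellipse semi-major axis a_t = (r₁ + r₂)/2 = (23300 + 1.900×10^5)/2 = 1.0665×10^5 km.
At r₁ the circular-orbit speed is v₁ = √(μ/r₁) = 5.24220 km/s.
On the transfer ellipse at r₁, vis-viva gives v_p = √[μ(2/r₁ − 1/a_t)] = 6.99697 km/s.
First burn Δv₁ = |v_p − v₁| = 1.75477 km/s.
At r₂, v₂ = √(μ/r₂) = 1.835756 km/s.
Transfer-orbit speed at r₂: v_a = √[μ(2/r₂ − 1/a_t)] = 0.8580498 km/s.
Second burn Δv₂ = |v₂ − v_a| = 0.977706 km/s.
Δv = Δv₁ + Δv₂ = 1.75477 + 0.977706 = 2.732 km/s.

Δv = 2.73 km/s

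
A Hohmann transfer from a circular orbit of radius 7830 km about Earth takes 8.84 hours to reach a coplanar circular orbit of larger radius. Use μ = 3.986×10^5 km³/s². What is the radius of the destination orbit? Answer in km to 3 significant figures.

Transfer time t = 8.84 hours = 31824 s, and t = π√(a_t³/μ).
So a_t = (μ t²/π²)^(1/3) = (3.986×10^5 × (31824)² / π²)^(1/3) = 34455 km.
Since a_t = (r₁ + r₂)/2, r₂ = 2a_t − r₁ = 2×34455 − 7830 = 61080 km.

r₂ = 61100 km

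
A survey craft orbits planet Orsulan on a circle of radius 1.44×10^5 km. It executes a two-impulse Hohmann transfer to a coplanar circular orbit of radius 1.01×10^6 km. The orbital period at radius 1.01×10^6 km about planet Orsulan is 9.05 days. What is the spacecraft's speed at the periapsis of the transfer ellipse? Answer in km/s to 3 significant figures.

v = 28.4 km/s

From Kepler's third law T² = 4π²r³/μ at r = 1.01×10^6 km, T = 9.05 days = 9.05 × 86400 s = 7.8192×10^5 s: μ = 4π²r³/T² = 6.65272×10^7 km³/s².
Semi-major axis of the transfer orbit: a_t = (1.440×10^5 + 1.010×10^6)/2 = 5.770×10^5 km.
The periapsis of the transfer ellipse is at r = 1.440×10^5 km.
Vis-viva: v = √[μ(2/r − 1/a_t)] = √[6.65272×10^7 × (2/1.440×10^5 − 1/5.770×10^5)] = 28.44 km/s.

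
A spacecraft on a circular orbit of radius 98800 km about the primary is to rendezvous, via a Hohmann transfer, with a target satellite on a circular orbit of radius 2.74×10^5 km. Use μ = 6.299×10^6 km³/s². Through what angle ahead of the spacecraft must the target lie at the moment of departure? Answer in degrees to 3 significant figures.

Semi-major axis of the transfer orbit: a_t = (98800 + 2.740×10^5)/2 = 1.864×10^5 km.
The half-period of the transfer ellipse is t = π√(a_t³/μ) = 1.0074×10^5 s.
The target's mean motion on its circular orbit is ω₂ = √(μ/r₂³) = 1.7499×10^-5 rad/s.
Angle swept by the target during transfer: ω₂·t = 1.763 rad = 101.0°.
The spacecraft traverses 180° on the transfer ellipse, so the target must lead by 180° − 101.0° = 79.0°.

φ = 79.0°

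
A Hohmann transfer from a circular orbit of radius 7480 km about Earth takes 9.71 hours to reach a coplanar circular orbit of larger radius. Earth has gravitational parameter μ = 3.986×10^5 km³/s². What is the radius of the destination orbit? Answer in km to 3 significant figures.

Transfer time t = 9.71 hours = 34956 s, and t = π√(a_t³/μ).
So a_t = (μ t²/π²)^(1/3) = (3.986×10^5 × (34956)² / π²)^(1/3) = 36680 km.
Since a_t = (r₁ + r₂)/2, r₂ = 2a_t − r₁ = 2×36680 − 7480 = 65880 km.

r₂ = 65900 km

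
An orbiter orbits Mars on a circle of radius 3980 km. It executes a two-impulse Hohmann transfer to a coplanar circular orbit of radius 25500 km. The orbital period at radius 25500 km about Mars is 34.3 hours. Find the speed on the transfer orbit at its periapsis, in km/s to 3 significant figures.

From Kepler's third law T² = 4π²r³/μ at r = 25500 km, T = 34.3 hours = 34.3 × 3600 s = 1.2348×10^5 s: μ = 4π²r³/T² = 42932.6 km³/s².
The Hohmann ellipse has a_t = (r₁ + r₂)/2 = 14740 km.
The periapsis of the transfer ellipse is at r = 3980 km.
From the vis-viva equation, v = √[μ(2/r − 1/a_t)] = 4.320 km/s.

v = 4.32 km/s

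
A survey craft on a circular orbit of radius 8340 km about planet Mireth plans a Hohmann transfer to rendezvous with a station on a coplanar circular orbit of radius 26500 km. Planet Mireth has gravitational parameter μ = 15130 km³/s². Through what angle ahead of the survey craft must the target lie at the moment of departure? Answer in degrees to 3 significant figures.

The Hohmann ellipse has a_t = (r₁ + r₂)/2 = 17420 km.
The half-period of the transfer ellipse is t = π√(a_t³/μ) = 58722.2 s.
The target's mean motion on its circular orbit is ω₂ = √(μ/r₂³) = 2.85135×10^-5 rad/s.
Angle swept by the target during transfer: ω₂·t = 1.67438 rad = 95.93°.
The survey craft traverses 180° on the transfer ellipse, so the target must lead by 180° − 95.93° = 84.1°.

φ = 84.1°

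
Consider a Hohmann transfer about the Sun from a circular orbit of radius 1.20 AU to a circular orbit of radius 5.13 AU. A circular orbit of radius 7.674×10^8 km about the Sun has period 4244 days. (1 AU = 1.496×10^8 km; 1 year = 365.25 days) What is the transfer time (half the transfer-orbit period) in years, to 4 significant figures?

From Kepler's third law T² = 4π²r³/μ at r = 7.674×10^8 km, T = 4244 days = 4244 × 86400 s = 3.666816×10^8 s: μ = 4π²r³/T² = 1.32693×10^11 km³/s².
In km: r₁ = 1.20 × 1.496×10^8 = 1.7952×10^8 km; r₂ = 5.13 × 1.496×10^8 = 7.67448×10^8 km.
Semi-major axis of the transfer orbit: a_t = (1.7952×10^8 + 7.67448×10^8)/2 = 4.73484×10^8 km.
Transfer time t = π√(a_t³/μ) = π√((4.73484×10^8)³ / 1.32693×10^11) = 8.886×10^7 s.
Converting: 8.886×10^7 s ÷ 3.15576×10^7 s/year (365.25 × 86400) = 2.816 years.

t = 2.816 years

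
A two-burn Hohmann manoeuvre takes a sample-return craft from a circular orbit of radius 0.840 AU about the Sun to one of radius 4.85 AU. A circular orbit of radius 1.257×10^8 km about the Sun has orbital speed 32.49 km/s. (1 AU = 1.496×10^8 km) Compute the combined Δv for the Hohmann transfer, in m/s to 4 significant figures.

Δv = 16110 m/s

From the circular-orbit relation v² = μ/r at r = 1.257×10^8 km: μ = v²r = (32.49)² × 1.257×10^8 = 1.32689×10^11 km³/s².
In km: r₁ = 0.840 × 1.496×10^8 = 1.25664×10^8 km; r₂ = 4.85 × 1.496×10^8 = 7.2556×10^8 km.
Semi-major axis of the transfer orbit: a_t = (1.25664×10^8 + 7.2556×10^8)/2 = 4.25612×10^8 km.
Circular speed at r₁: v₁ = √(μ/r₁) = √(1.32689×10^11/1.25664×10^8) = 32.495 km/s.
On the transfer ellipse at r₁, v² = μ(2/r − 1/a) gives v_p = √[μ(2/r₁ − 1/a_t)] = 42.427 km/s.
First burn Δv₁ = |v_p − v₁| = 9.932 km/s.
At r₂, v₂ = √(μ/r₂) = 13.523 km/s.
Transfer-orbit speed at r₂: v_a = √[μ(2/r₂ − 1/a_t)] = 7.3482 km/s.
Second burn Δv₂ = |v₂ − v_a| = 6.175 km/s.
Δv = Δv₁ + Δv₂ = 9.932 + 6.175 = 16.11 km/s.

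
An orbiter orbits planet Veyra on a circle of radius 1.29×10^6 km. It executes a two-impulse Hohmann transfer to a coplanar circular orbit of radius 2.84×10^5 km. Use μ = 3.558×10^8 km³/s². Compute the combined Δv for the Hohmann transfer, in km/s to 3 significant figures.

Semi-major axis of the transfer orbit: a_t = (1.290×10^6 + 2.840×10^5)/2 = 7.870×10^5 km.
Circular speed at r₁: v₁ = √(μ/r₁) = √(3.558×10^8/1.290×10^6) = 16.6076 km/s.
On the transfer ellipse at r₁, vis-viva gives v_a = √[μ(2/r₁ − 1/a_t)] = 9.97654 km/s.
First burn Δv₁ = |v_a − v₁| = 6.631 km/s.
Circular speed at r₂: v₂ = √(μ/r₂) = 35.395 km/s.
Transfer-orbit speed at r₂: v_p = √[μ(2/r₂ − 1/a_t)] = 45.316 km/s.
Second burn Δv₂ = |v₂ − v_p| = 9.921 km/s.
Δv = Δv₁ + Δv₂ = 6.631 + 9.921 = 16.55 km/s.

Δv = 16.6 km/s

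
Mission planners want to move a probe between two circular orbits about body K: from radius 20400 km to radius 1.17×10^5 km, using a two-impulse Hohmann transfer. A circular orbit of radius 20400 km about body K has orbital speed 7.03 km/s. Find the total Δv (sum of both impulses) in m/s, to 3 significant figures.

From the circular-orbit relation v² = μ/r at r = 20400 km: μ = v²r = (7.03)² × 20400 = 1.00819×10^6 km³/s².
Transfer-ellipse semi-major axis a_t = (r₁ + r₂)/2 = (20400 + 1.170×10^5)/2 = 68700 km.
At r₁ the circular-orbit speed is v₁ = √(μ/r₁) = 7.030 km/s.
On the transfer ellipse at r₁, vis-viva gives v_p = √[μ(2/r₁ − 1/a_t)] = 9.174 km/s.
First burn Δv₁ = |v_p − v₁| = 2.144 km/s.
At r₂, v₂ = √(μ/r₂) = 2.9355 km/s.
Transfer-orbit speed at r₂: v_a = √[μ(2/r₂ − 1/a_t)] = 1.5996 km/s.
Second burn Δv₂ = |v₂ − v_a| = 1.336 km/s.
Δv = Δv₁ + Δv₂ = 2.144 + 1.336 = 3.480 km/s.

Δv = 3480 m/s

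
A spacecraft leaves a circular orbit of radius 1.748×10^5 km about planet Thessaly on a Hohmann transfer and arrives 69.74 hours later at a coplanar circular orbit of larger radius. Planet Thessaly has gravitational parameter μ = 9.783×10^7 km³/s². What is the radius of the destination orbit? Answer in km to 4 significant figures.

Transfer time t = 69.74 hours = 2.51064×10^5 s, and t = π√(a_t³/μ).
So a_t = (μ t²/π²)^(1/3) = (9.783×10^7 × (2.51064×10^5)² / π²)^(1/3) = 8.5490×10^5 km.
Since a_t = (r₁ + r₂)/2, r₂ = 2a_t − r₁ = 2×8.5490×10^5 − 1.748×10^5 = 1.535×10^6 km.

r₂ = 1.535×10^6 km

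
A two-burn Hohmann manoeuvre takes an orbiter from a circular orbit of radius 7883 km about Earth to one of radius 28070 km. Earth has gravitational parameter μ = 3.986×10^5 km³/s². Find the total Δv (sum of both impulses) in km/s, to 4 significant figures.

The Hohmann ellipse has a_t = (r₁ + r₂)/2 = 17976.5 km.
At r₁ the circular-orbit speed is v₁ = √(μ/r₁) = 7.111 km/s.
On the transfer ellipse at r₁, vis-viva equation gives v_p = √[μ(2/r₁ − 1/a_t)] = 8.886 km/s.
First burn Δv₁ = |v_p − v₁| = 1.775 km/s.
Circular speed at r₂: v₂ = √(μ/r₂) = 3.768 km/s.
Transfer-orbit speed at r₂: v_a = √[μ(2/r₂ − 1/a_t)] = 2.495 km/s.
Second burn Δv₂ = |v₂ − v_a| = 1.273 km/s.
Δv = Δv₁ + Δv₂ = 1.775 + 1.273 = 3.048 km/s.

Δv = 3.048 km/s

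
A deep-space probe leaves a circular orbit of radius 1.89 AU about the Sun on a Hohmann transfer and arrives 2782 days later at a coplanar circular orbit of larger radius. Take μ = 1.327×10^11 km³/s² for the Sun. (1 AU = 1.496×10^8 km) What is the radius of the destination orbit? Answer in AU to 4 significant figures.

In km: r₁ = 1.89 × 1.496×10^8 = 2.82744×10^8 km.
Transfer time t = 2782 days = 2.403648×10^8 s, and t = π√(a_t³/μ).
So a_t = (μ t²/π²)^(1/3) = (1.327×10^11 × (2.403648×10^8)² / π²)^(1/3) = 9.1926×10^8 km.
Since a_t = (r₁ + r₂)/2, r₂ = 2a_t − r₁ = 2×9.1926×10^8 − 2.82744×10^8 = 1.555776×10^9 km.
In AU: r₂ = 1.555776×10^9 / 1.496×10^8 = 10.40 AU.

r₂ = 10.40 AU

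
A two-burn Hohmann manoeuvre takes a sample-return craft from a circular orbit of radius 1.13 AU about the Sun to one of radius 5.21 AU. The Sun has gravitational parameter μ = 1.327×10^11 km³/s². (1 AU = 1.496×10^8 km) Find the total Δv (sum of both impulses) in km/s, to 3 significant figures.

Δv = 13.2 km/s

In km: r₁ = 1.13 × 1.496×10^8 = 1.69048×10^8 km; r₂ = 5.21 × 1.496×10^8 = 7.79416×10^8 km.
Transfer-ellipse semi-major axis a_t = (r₁ + r₂)/2 = (1.69048×10^8 + 7.79416×10^8)/2 = 4.74232×10^8 km.
Circular speed at r₁: v₁ = √(μ/r₁) = √(1.327×10^11/1.69048×10^8) = 28.018 km/s.
Transfer-orbit speed at r₁ (v² = μ(2/r − 1/a)): v_p = √[μ(2/r₁ − 1/a_t)] = 35.919 km/s.
First burn Δv₁ = |v_p − v₁| = 7.901 km/s.
At r₂, v₂ = √(μ/r₂) = 13.048 km/s.
Transfer-orbit speed at r₂: v_a = √[μ(2/r₂ − 1/a_t)] = 7.7904 km/s.
Second burn Δv₂ = |v₂ − v_a| = 5.258 km/s.
Δv = Δv₁ + Δv₂ = 7.901 + 5.258 = 13.16 km/s.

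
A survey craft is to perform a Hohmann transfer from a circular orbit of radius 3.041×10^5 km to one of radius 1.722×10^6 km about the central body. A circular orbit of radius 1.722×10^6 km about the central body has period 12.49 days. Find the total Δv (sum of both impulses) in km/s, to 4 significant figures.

From Kepler's third law T² = 4π²r³/μ at r = 1.722×10^6 km, T = 12.49 days = 12.49 × 86400 s = 1.079136×10^6 s: μ = 4π²r³/T² = 1.73104×10^8 km³/s².
The Hohmann ellipse has a_t = (r₁ + r₂)/2 = 1.01305×10^6 km.
Circular speed at r₁: v₁ = √(μ/r₁) = √(1.73104×10^8/3.041×10^5) = 23.8586 km/s.
On the transfer ellipse at r₁, vis-viva gives v_p = √[μ(2/r₁ − 1/a_t)] = 31.1062 km/s.
First burn Δv₁ = |v_p − v₁| = 7.248 km/s.
At r₂, v₂ = √(μ/r₂) = 10.026 km/s.
Transfer-orbit speed at r₂: v_a = √[μ(2/r₂ − 1/a_t)] = 5.4933 km/s.
Second burn Δv₂ = |v₂ − v_a| = 4.533 km/s.
Δv = Δv₁ + Δv₂ = 7.248 + 4.533 = 11.78 km/s.

Δv = 11.78 km/s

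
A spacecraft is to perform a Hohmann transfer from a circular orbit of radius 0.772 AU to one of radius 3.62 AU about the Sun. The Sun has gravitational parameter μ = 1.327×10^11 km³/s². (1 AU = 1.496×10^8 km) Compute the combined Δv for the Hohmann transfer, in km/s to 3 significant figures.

Δv = 16.0 km/s

In km: r₁ = 0.772 × 1.496×10^8 = 1.154912×10^8 km; r₂ = 3.62 × 1.496×10^8 = 5.41552×10^8 km.
Semi-major axis of the transfer orbit: a_t = (1.154912×10^8 + 5.41552×10^8)/2 = 3.285216×10^8 km.
Circular speed at r₁: v₁ = √(μ/r₁) = √(1.327×10^11/1.154912×10^8) = 33.897 km/s.
Transfer-orbit speed at r₁ (vis-viva): v_p = √[μ(2/r₁ − 1/a_t)] = 43.521 km/s.
First burn Δv₁ = |v_p − v₁| = 9.624 km/s.
Circular speed at r₂: v₂ = √(μ/r₂) = 15.6536 km/s.
Transfer-orbit speed at r₂: v_a = √[μ(2/r₂ − 1/a_t)] = 9.28128 km/s.
Second burn Δv₂ = |v₂ − v_a| = 6.372 km/s.
Δv = Δv₁ + Δv₂ = 9.624 + 6.372 = 16.00 km/s.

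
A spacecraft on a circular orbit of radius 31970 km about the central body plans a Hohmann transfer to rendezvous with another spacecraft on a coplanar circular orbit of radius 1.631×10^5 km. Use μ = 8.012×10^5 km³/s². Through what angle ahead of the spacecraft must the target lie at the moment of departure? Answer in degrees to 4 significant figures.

Semi-major axis of the transfer orbit: a_t = (31970 + 1.631×10^5)/2 = 97535 km.
Transfer time t = π√(a_t³/μ) = 1.069×10^5 s.
Target angular speed ω₂ = √(μ/r₂³) = 1.359×10^-5 rad/s.
Angle swept by the target during transfer: ω₂·t = 1.4528 rad = 83.24°.
Arrival is 180° from departure on the ellipse, so φ = 180° − 83.24° = 96.76°.

φ = 96.76°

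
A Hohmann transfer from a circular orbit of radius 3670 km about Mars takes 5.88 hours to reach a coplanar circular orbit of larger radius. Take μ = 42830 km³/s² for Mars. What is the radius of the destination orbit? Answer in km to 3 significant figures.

Transfer time t = 5.88 hours = 21168 s, and t = π√(a_t³/μ).
So a_t = (μ t²/π²)^(1/3) = (42830 × (21168)² / π²)^(1/3) = 12482 km.
Since a_t = (r₁ + r₂)/2, r₂ = 2a_t − r₁ = 2×12482 − 3670 = 21294 km.

r₂ = 21300 km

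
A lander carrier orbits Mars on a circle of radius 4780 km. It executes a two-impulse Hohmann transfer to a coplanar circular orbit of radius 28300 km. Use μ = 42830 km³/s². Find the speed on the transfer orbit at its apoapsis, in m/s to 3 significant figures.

Transfer-ellipse semi-major axis a_t = (r₁ + r₂)/2 = (4780 + 28300)/2 = 16540 km.
The apoapsis of the transfer ellipse is at r = 28300 km.
Applying v² = μ(2/r − 1/a_t): v = 0.6613 km/s.

v = 661 m/s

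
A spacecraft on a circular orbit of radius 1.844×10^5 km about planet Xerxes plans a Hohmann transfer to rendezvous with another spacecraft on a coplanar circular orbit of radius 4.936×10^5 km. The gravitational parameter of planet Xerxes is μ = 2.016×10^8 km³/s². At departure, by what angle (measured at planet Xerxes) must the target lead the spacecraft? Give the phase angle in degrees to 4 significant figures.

φ = 77.55°

Semi-major axis of the transfer orbit: a_t = (1.844×10^5 + 4.936×10^5)/2 = 3.390×10^5 km.
Transfer time t = π√(a_t³/μ) = 43672 s.
The target's mean motion on its circular orbit is ω₂ = √(μ/r₂³) = 4.0943×10^-5 rad/s.
Angle swept by the target during transfer: ω₂·t = 1.7881 rad = 102.45°.
Arrival is 180° from departure on the ellipse, so φ = 180° − 102.45° = 77.55°.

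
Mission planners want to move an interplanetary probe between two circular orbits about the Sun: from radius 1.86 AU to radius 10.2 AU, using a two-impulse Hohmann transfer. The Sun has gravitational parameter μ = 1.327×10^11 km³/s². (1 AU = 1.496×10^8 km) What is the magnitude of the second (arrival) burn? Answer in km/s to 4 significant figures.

In km: r₁ = 1.86 × 1.496×10^8 = 2.78256×10^8 km; r₂ = 10.2 × 1.496×10^8 = 1.52592×10^9 km.
Semi-major axis of the transfer orbit: a_t = (2.78256×10^8 + 1.52592×10^9)/2 = 9.02088×10^8 km.
Circular speed at r = 1.52592×10^9 km: v_c = √(μ/r) = 9.325 km/s.
Vis-viva on the transfer ellipse at r = 1.52592×10^9 km gives v_t = √[μ(2/r − 1/a_t)] = 5.179 km/s.
Δv₂ = |v_t − v_c| = |5.179 − 9.325| = 4.146 km/s.

Δv₂ = 4.146 km/s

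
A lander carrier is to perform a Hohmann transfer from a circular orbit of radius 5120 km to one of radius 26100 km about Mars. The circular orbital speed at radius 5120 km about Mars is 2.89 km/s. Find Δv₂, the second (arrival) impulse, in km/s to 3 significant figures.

From the circular-orbit relation v² = μ/r at r = 5120 km: μ = v²r = (2.89)² × 5120 = 42762.8 km³/s².
Semi-major axis of the transfer orbit: a_t = (5120 + 26100)/2 = 15610 km.
Circular speed at r = 26100 km: v_c = √(μ/r) = 1.280 km/s.
Transfer-orbit speed at the same r (vis-viva, a = a_t): v_t = √[μ(2/r − 1/a_t)] = 0.7331 km/s.
Δv₂ = |v_t − v_c| = |0.7331 − 1.280| = 0.5469 km/s.

Δv₂ = 0.547 km/s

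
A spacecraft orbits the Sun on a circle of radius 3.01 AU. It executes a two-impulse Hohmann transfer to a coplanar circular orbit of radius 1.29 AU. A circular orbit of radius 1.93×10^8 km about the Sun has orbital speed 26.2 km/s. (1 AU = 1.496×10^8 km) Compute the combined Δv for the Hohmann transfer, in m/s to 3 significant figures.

From the circular-orbit relation v² = μ/r at r = 1.93×10^8 km: μ = v²r = (26.2)² × 1.93×10^8 = 1.32483×10^11 km³/s².
In km: r₁ = 3.01 × 1.496×10^8 = 4.50296×10^8 km; r₂ = 1.29 × 1.496×10^8 = 1.92984×10^8 km.
Semi-major axis of the transfer orbit: a_t = (4.50296×10^8 + 1.92984×10^8)/2 = 3.2164×10^8 km.
At r₁ the circular-orbit speed is v₁ = √(μ/r₁) = 17.15264 km/s.
On the transfer ellipse at r₁, vis-viva gives v_a = √[μ(2/r₁ − 1/a_t)] = 13.28638 km/s.
First burn Δv₁ = |v_a − v₁| = 3.8663 km/s.
Circular speed at r₂: v₂ = √(μ/r₂) = 26.201086 km/s.
Transfer-orbit speed at r₂: v_p = √[μ(2/r₂ − 1/a_t)] = 31.001543 km/s.
Second burn Δv₂ = |v₂ − v_p| = 4.8005 km/s.
Δv = Δv₁ + Δv₂ = 3.8663 + 4.8005 = 8.667 km/s.

Δv = 8670 m/s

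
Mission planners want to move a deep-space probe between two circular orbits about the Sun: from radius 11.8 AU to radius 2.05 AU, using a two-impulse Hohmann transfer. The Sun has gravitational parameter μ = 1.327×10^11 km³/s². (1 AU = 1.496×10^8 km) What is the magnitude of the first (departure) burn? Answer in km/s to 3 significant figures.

In km: r₁ = 11.8 × 1.496×10^8 = 1.76528×10^9 km; r₂ = 2.05 × 1.496×10^8 = 3.0668×10^8 km.
Semi-major axis of the transfer orbit: a_t = (1.76528×10^9 + 3.0668×10^8)/2 = 1.03598×10^9 km.
On the circular orbit at r = 1.76528×10^9 km, v_c = √(μ/r) = 8.670 km/s.
Vis-viva on the transfer ellipse at r = 1.76528×10^9 km gives v_t = √[μ(2/r − 1/a_t)] = 4.717 km/s.
Δv₁ = |v_t − v_c| = |4.717 − 8.670| = 3.953 km/s.

Δv₁ = 3.95 km/s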